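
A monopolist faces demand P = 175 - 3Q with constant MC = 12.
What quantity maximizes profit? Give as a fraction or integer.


TR = P*Q = (175 - 3Q)Q = 175Q - 3Q^2
MR = dTR/dQ = 175 - 6Q
Set MR = MC:
175 - 6Q = 12
163 = 6Q
Q* = 163/6 = 163/6

163/6


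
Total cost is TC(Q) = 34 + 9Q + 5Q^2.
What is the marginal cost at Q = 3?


MC = dTC/dQ = 9 + 2*5*Q
At Q = 3:
MC = 9 + 10*3
MC = 9 + 30 = 39

39


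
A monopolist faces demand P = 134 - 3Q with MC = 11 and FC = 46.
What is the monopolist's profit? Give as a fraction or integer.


MR = MC: 134 - 6Q = 11
Q* = 41/2
P* = 134 - 3*41/2 = 145/2
Profit = (P* - MC)*Q* - FC
= (145/2 - 11)*41/2 - 46
= 123/2*41/2 - 46
= 5043/4 - 46 = 4859/4

4859/4


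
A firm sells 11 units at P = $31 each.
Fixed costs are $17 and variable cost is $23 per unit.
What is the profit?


Total Revenue = P * Q = 31 * 11 = $341
Total Cost = FC + VC*Q = 17 + 23*11 = $270
Profit = TR - TC = 341 - 270 = $71

$71


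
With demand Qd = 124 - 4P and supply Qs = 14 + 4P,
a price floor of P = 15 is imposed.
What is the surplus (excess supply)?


At P = 15:
Qd = 124 - 4*15 = 64
Qs = 14 + 4*15 = 74
Surplus = Qs - Qd = 74 - 64 = 10

10


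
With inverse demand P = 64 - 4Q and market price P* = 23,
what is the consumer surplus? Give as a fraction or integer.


Maximum willingness to pay (at Q=0): P_max = 64
Quantity demanded at P* = 23:
Q* = (64 - 23)/4 = 41/4
CS = (1/2) * Q* * (P_max - P*)
CS = (1/2) * 41/4 * (64 - 23)
CS = (1/2) * 41/4 * 41 = 1681/8

1681/8


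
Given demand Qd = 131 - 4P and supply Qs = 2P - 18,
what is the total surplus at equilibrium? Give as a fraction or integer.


Find equilibrium: 131 - 4P = 2P - 18
131 + 18 = 6P
P* = 149/6 = 149/6
Q* = 2*149/6 - 18 = 95/3
Inverse demand: P = 131/4 - Q/4, so P_max = 131/4
Inverse supply: P = 9 + Q/2, so P_min = 9
CS = (1/2) * 95/3 * (131/4 - 149/6) = 9025/72
PS = (1/2) * 95/3 * (149/6 - 9) = 9025/36
TS = CS + PS = 9025/72 + 9025/36 = 9025/24

9025/24


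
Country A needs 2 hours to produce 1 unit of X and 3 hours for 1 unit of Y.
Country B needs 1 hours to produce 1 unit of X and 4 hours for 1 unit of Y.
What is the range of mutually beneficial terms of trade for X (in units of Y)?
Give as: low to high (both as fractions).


Opportunity cost of X for Country A = hours_X / hours_Y = 2/3 = 2/3 units of Y
Opportunity cost of X for Country B = hours_X / hours_Y = 1/4 = 1/4 units of Y
Terms of trade must be between the two opportunity costs.
Range: 1/4 to 2/3

1/4 to 2/3


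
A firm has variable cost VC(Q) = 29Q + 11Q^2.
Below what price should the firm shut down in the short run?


AVC(Q) = VC(Q)/Q = 29 + 11Q
AVC is increasing in Q, so minimum AVC is at Q -> 0+.
Min AVC = 29
The firm should shut down if P < 29.

29


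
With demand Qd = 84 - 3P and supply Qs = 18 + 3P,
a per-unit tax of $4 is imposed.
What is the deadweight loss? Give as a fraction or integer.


Pre-tax equilibrium quantity: Q* = 51
Post-tax equilibrium quantity: Q_tax = 45
Reduction in quantity: Q* - Q_tax = 6
DWL = (1/2) * tax * (Q* - Q_tax)
DWL = (1/2) * 4 * 6 = 12

12


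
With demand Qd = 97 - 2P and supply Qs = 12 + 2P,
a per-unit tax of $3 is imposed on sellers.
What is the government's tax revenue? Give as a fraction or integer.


With tax on sellers, new supply: Qs' = 12 + 2(P - 3)
= 6 + 2P
New equilibrium quantity:
Q_new = 103/2
Tax revenue = tax * Q_new = 3 * 103/2 = 309/2

309/2


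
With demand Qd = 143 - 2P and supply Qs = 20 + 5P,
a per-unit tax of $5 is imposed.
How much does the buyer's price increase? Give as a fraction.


With a per-unit tax, the buyer's price increase depends on relative slopes.
Supply slope: d = 5, Demand slope: b = 2
Buyer's price increase = d * tax / (b + d)
= 5 * 5 / (2 + 5)
= 25 / 7 = 25/7

25/7


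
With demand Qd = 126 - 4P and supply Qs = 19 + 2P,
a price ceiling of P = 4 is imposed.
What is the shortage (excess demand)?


At P = 4:
Qd = 126 - 4*4 = 110
Qs = 19 + 2*4 = 27
Shortage = Qd - Qs = 110 - 27 = 83

83


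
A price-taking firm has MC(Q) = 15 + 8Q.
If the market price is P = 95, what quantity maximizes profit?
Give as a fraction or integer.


In perfect competition, profit is maximized where P = MC.
95 = 15 + 8Q
80 = 8Q
Q* = 80/8 = 10

10


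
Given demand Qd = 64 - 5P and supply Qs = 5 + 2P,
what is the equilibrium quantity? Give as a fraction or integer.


First find equilibrium price:
64 - 5P = 5 + 2P
P* = 59/7 = 59/7
Then substitute into demand:
Q* = 64 - 5 * 59/7 = 153/7

153/7


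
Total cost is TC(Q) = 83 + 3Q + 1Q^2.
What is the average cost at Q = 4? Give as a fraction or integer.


TC(4) = 83 + 3*4 + 1*4^2
TC(4) = 83 + 12 + 16 = 111
AC = TC/Q = 111/4 = 111/4

111/4


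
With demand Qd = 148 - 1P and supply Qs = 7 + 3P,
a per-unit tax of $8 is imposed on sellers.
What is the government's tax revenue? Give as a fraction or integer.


With tax on sellers, new supply: Qs' = 7 + 3(P - 8)
= 3P - 17
New equilibrium quantity:
Q_new = 427/4
Tax revenue = tax * Q_new = 8 * 427/4 = 854

854


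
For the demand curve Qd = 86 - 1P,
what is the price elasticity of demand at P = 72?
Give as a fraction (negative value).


dQ/dP = -1
At P = 72: Q = 86 - 1*72 = 14
E = (dQ/dP)(P/Q) = (-1)(72/14) = -36/7

-36/7


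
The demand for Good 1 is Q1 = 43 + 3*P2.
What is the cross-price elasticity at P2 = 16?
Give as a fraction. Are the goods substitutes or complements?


dQ1/dP2 = 3
At P2 = 16: Q1 = 43 + 3*16 = 91
Exy = (dQ1/dP2)(P2/Q1) = 3 * 16 / 91 = 48/91
Since Exy > 0, the goods are substitutes.

48/91 (substitutes)


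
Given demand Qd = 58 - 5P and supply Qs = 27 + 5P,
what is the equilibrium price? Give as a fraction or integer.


At equilibrium, Qd = Qs.
58 - 5P = 27 + 5P
58 - 27 = 5P + 5P
31 = 10P
P* = 31/10 = 31/10

31/10


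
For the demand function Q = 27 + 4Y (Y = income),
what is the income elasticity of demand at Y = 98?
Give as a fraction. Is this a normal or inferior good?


dQ/dY = 4
At Y = 98: Q = 27 + 4*98 = 419
Ey = (dQ/dY)(Y/Q) = 4 * 98 / 419 = 392/419
Since Ey > 0, this is a normal good.

392/419 (normal good)


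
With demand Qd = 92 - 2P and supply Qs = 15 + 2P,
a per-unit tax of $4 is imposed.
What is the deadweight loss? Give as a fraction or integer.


Pre-tax equilibrium quantity: Q* = 107/2
Post-tax equilibrium quantity: Q_tax = 99/2
Reduction in quantity: Q* - Q_tax = 4
DWL = (1/2) * tax * (Q* - Q_tax)
DWL = (1/2) * 4 * 4 = 8

8


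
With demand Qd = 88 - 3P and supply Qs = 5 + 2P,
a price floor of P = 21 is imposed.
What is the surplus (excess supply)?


At P = 21:
Qd = 88 - 3*21 = 25
Qs = 5 + 2*21 = 47
Surplus = Qs - Qd = 47 - 25 = 22

22


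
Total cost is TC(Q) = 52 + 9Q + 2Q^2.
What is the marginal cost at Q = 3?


MC = dTC/dQ = 9 + 2*2*Q
At Q = 3:
MC = 9 + 4*3
MC = 9 + 12 = 21

21


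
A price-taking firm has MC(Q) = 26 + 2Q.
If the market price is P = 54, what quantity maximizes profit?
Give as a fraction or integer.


In perfect competition, profit is maximized where P = MC.
54 = 26 + 2Q
28 = 2Q
Q* = 28/2 = 14

14


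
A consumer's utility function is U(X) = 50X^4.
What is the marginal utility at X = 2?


MU = dU/dX = 50*4*X^(4-1)
MU = 200*X^3
At X = 2:
MU = 200 * 2^3
MU = 200 * 8 = 1600

1600


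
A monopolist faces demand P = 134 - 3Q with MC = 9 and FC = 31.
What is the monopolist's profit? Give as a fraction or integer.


MR = MC: 134 - 6Q = 9
Q* = 125/6
P* = 134 - 3*125/6 = 143/2
Profit = (P* - MC)*Q* - FC
= (143/2 - 9)*125/6 - 31
= 125/2*125/6 - 31
= 15625/12 - 31 = 15253/12

15253/12


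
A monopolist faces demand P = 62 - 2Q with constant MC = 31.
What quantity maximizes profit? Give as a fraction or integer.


TR = P*Q = (62 - 2Q)Q = 62Q - 2Q^2
MR = dTR/dQ = 62 - 4Q
Set MR = MC:
62 - 4Q = 31
31 = 4Q
Q* = 31/4 = 31/4

31/4


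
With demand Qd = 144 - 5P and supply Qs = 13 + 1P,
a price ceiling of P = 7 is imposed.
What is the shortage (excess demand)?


At P = 7:
Qd = 144 - 5*7 = 109
Qs = 13 + 1*7 = 20
Shortage = Qd - Qs = 109 - 20 = 89

89


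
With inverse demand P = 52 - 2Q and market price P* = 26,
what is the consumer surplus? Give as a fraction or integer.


Maximum willingness to pay (at Q=0): P_max = 52
Quantity demanded at P* = 26:
Q* = (52 - 26)/2 = 13
CS = (1/2) * Q* * (P_max - P*)
CS = (1/2) * 13 * (52 - 26)
CS = (1/2) * 13 * 26 = 169

169


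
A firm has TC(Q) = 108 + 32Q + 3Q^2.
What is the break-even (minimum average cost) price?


AC(Q) = 108/Q + 32 + 3Q
To minimize: dAC/dQ = -108/Q^2 + 3 = 0
Q^2 = 108/3 = 36
Q* = 6
Min AC = 108/6 + 32 + 3*6
Min AC = 18 + 32 + 18 = 68

68


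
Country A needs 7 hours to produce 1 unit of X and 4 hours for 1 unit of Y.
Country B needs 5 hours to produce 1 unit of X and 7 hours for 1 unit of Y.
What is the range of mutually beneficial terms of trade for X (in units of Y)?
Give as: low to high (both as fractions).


Opportunity cost of X for Country A = hours_X / hours_Y = 7/4 = 7/4 units of Y
Opportunity cost of X for Country B = hours_X / hours_Y = 5/7 = 5/7 units of Y
Terms of trade must be between the two opportunity costs.
Range: 5/7 to 7/4

5/7 to 7/4


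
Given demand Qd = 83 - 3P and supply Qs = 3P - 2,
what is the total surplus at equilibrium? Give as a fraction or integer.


Find equilibrium: 83 - 3P = 3P - 2
83 + 2 = 6P
P* = 85/6 = 85/6
Q* = 3*85/6 - 2 = 81/2
Inverse demand: P = 83/3 - Q/3, so P_max = 83/3
Inverse supply: P = 2/3 + Q/3, so P_min = 2/3
CS = (1/2) * 81/2 * (83/3 - 85/6) = 2187/8
PS = (1/2) * 81/2 * (85/6 - 2/3) = 2187/8
TS = CS + PS = 2187/8 + 2187/8 = 2187/4

2187/4


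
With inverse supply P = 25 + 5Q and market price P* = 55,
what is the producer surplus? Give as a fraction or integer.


Minimum supply price (at Q=0): P_min = 25
Quantity supplied at P* = 55:
Q* = (55 - 25)/5 = 6
PS = (1/2) * Q* * (P* - P_min)
PS = (1/2) * 6 * (55 - 25)
PS = (1/2) * 6 * 30 = 90

90


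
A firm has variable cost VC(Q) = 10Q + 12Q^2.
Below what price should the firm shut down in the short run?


AVC(Q) = VC(Q)/Q = 10 + 12Q
AVC is increasing in Q, so minimum AVC is at Q -> 0+.
Min AVC = 10
The firm should shut down if P < 10.

10


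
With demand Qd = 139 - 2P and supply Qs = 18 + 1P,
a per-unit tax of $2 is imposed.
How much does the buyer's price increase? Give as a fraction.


With a per-unit tax, the buyer's price increase depends on relative slopes.
Supply slope: d = 1, Demand slope: b = 2
Buyer's price increase = d * tax / (b + d)
= 1 * 2 / (2 + 1)
= 2 / 3 = 2/3

2/3


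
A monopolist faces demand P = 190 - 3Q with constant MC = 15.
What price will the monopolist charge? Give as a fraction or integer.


MR = 190 - 6Q
Set MR = MC: 190 - 6Q = 15
Q* = 175/6
Substitute into demand:
P* = 190 - 3*175/6 = 205/2

205/2


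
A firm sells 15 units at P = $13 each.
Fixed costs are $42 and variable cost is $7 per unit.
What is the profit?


Total Revenue = P * Q = 13 * 15 = $195
Total Cost = FC + VC*Q = 42 + 7*15 = $147
Profit = TR - TC = 195 - 147 = $48

$48


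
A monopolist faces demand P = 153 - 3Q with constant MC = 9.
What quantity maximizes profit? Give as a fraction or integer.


TR = P*Q = (153 - 3Q)Q = 153Q - 3Q^2
MR = dTR/dQ = 153 - 6Q
Set MR = MC:
153 - 6Q = 9
144 = 6Q
Q* = 144/6 = 24

24


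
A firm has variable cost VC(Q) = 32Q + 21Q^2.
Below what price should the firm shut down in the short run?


AVC(Q) = VC(Q)/Q = 32 + 21Q
AVC is increasing in Q, so minimum AVC is at Q -> 0+.
Min AVC = 32
The firm should shut down if P < 32.

32


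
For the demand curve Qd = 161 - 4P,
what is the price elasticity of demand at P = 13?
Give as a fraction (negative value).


dQ/dP = -4
At P = 13: Q = 161 - 4*13 = 109
E = (dQ/dP)(P/Q) = (-4)(13/109) = -52/109

-52/109


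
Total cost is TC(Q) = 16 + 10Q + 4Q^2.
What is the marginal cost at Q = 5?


MC = dTC/dQ = 10 + 2*4*Q
At Q = 5:
MC = 10 + 8*5
MC = 10 + 40 = 50

50


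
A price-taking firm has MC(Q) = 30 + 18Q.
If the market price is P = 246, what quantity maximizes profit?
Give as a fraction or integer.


In perfect competition, profit is maximized where P = MC.
246 = 30 + 18Q
216 = 18Q
Q* = 216/18 = 12

12


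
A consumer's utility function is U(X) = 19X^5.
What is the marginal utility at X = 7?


MU = dU/dX = 19*5*X^(5-1)
MU = 95*X^4
At X = 7:
MU = 95 * 7^4
MU = 95 * 2401 = 228095

228095


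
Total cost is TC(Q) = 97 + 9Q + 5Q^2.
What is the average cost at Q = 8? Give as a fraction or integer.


TC(8) = 97 + 9*8 + 5*8^2
TC(8) = 97 + 72 + 320 = 489
AC = TC/Q = 489/8 = 489/8

489/8


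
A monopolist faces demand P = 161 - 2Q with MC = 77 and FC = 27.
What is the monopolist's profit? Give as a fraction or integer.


MR = MC: 161 - 4Q = 77
Q* = 21
P* = 161 - 2*21 = 119
Profit = (P* - MC)*Q* - FC
= (119 - 77)*21 - 27
= 42*21 - 27
= 882 - 27 = 855

855


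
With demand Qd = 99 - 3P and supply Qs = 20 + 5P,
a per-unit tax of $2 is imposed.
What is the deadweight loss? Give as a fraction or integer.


Pre-tax equilibrium quantity: Q* = 555/8
Post-tax equilibrium quantity: Q_tax = 525/8
Reduction in quantity: Q* - Q_tax = 15/4
DWL = (1/2) * tax * (Q* - Q_tax)
DWL = (1/2) * 2 * 15/4 = 15/4

15/4


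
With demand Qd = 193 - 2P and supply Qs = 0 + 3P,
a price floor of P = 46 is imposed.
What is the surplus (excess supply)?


At P = 46:
Qd = 193 - 2*46 = 101
Qs = 0 + 3*46 = 138
Surplus = Qs - Qd = 138 - 101 = 37

37


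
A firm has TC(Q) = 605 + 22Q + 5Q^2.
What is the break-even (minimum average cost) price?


AC(Q) = 605/Q + 22 + 5Q
To minimize: dAC/dQ = -605/Q^2 + 5 = 0
Q^2 = 605/5 = 121
Q* = 11
Min AC = 605/11 + 22 + 5*11
Min AC = 55 + 22 + 55 = 132

132


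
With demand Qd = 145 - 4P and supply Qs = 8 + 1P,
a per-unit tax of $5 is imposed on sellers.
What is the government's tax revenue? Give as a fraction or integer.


With tax on sellers, new supply: Qs' = 8 + 1(P - 5)
= 3 + 1P
New equilibrium quantity:
Q_new = 157/5
Tax revenue = tax * Q_new = 5 * 157/5 = 157

157


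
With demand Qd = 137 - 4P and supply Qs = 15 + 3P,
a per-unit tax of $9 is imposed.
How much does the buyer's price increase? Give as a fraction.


With a per-unit tax, the buyer's price increase depends on relative slopes.
Supply slope: d = 3, Demand slope: b = 4
Buyer's price increase = d * tax / (b + d)
= 3 * 9 / (4 + 3)
= 27 / 7 = 27/7

27/7


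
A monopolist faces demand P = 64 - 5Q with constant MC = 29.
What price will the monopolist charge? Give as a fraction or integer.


MR = 64 - 10Q
Set MR = MC: 64 - 10Q = 29
Q* = 7/2
Substitute into demand:
P* = 64 - 5*7/2 = 93/2

93/2


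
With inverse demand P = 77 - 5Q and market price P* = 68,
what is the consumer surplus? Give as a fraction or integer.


Maximum willingness to pay (at Q=0): P_max = 77
Quantity demanded at P* = 68:
Q* = (77 - 68)/5 = 9/5
CS = (1/2) * Q* * (P_max - P*)
CS = (1/2) * 9/5 * (77 - 68)
CS = (1/2) * 9/5 * 9 = 81/10

81/10


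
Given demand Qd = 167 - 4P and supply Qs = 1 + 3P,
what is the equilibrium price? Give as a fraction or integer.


At equilibrium, Qd = Qs.
167 - 4P = 1 + 3P
167 - 1 = 4P + 3P
166 = 7P
P* = 166/7 = 166/7

166/7


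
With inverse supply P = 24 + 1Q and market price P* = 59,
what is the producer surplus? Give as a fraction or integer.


Minimum supply price (at Q=0): P_min = 24
Quantity supplied at P* = 59:
Q* = (59 - 24)/1 = 35
PS = (1/2) * Q* * (P* - P_min)
PS = (1/2) * 35 * (59 - 24)
PS = (1/2) * 35 * 35 = 1225/2

1225/2


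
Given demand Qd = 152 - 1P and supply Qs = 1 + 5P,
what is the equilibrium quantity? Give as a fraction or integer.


First find equilibrium price:
152 - 1P = 1 + 5P
P* = 151/6 = 151/6
Then substitute into demand:
Q* = 152 - 1 * 151/6 = 761/6

761/6


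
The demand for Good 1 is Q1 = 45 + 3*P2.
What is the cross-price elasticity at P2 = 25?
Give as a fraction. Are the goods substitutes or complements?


dQ1/dP2 = 3
At P2 = 25: Q1 = 45 + 3*25 = 120
Exy = (dQ1/dP2)(P2/Q1) = 3 * 25 / 120 = 5/8
Since Exy > 0, the goods are substitutes.

5/8 (substitutes)


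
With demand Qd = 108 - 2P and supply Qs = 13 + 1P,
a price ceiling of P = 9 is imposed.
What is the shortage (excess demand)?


At P = 9:
Qd = 108 - 2*9 = 90
Qs = 13 + 1*9 = 22
Shortage = Qd - Qs = 90 - 22 = 68

68


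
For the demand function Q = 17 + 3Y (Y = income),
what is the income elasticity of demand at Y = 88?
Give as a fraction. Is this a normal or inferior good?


dQ/dY = 3
At Y = 88: Q = 17 + 3*88 = 281
Ey = (dQ/dY)(Y/Q) = 3 * 88 / 281 = 264/281
Since Ey > 0, this is a normal good.

264/281 (normal good)


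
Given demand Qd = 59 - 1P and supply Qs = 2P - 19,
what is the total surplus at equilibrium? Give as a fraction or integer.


Find equilibrium: 59 - 1P = 2P - 19
59 + 19 = 3P
P* = 78/3 = 26
Q* = 2*26 - 19 = 33
Inverse demand: P = 59 - Q/1, so P_max = 59
Inverse supply: P = 19/2 + Q/2, so P_min = 19/2
CS = (1/2) * 33 * (59 - 26) = 1089/2
PS = (1/2) * 33 * (26 - 19/2) = 1089/4
TS = CS + PS = 1089/2 + 1089/4 = 3267/4

3267/4


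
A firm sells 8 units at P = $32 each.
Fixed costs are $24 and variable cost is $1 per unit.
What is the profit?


Total Revenue = P * Q = 32 * 8 = $256
Total Cost = FC + VC*Q = 24 + 1*8 = $32
Profit = TR - TC = 256 - 32 = $224

$224


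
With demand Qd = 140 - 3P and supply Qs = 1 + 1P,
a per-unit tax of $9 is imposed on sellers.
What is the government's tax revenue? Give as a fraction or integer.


With tax on sellers, new supply: Qs' = 1 + 1(P - 9)
= 1P - 8
New equilibrium quantity:
Q_new = 29
Tax revenue = tax * Q_new = 9 * 29 = 261

261


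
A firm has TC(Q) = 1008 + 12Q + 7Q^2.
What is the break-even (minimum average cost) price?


AC(Q) = 1008/Q + 12 + 7Q
To minimize: dAC/dQ = -1008/Q^2 + 7 = 0
Q^2 = 1008/7 = 144
Q* = 12
Min AC = 1008/12 + 12 + 7*12
Min AC = 84 + 12 + 84 = 180

180


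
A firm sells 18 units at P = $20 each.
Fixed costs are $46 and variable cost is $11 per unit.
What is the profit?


Total Revenue = P * Q = 20 * 18 = $360
Total Cost = FC + VC*Q = 46 + 11*18 = $244
Profit = TR - TC = 360 - 244 = $116

$116


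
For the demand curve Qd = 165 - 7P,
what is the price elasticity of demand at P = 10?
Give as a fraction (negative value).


dQ/dP = -7
At P = 10: Q = 165 - 7*10 = 95
E = (dQ/dP)(P/Q) = (-7)(10/95) = -14/19

-14/19


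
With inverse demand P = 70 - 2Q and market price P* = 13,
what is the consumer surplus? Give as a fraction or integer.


Maximum willingness to pay (at Q=0): P_max = 70
Quantity demanded at P* = 13:
Q* = (70 - 13)/2 = 57/2
CS = (1/2) * Q* * (P_max - P*)
CS = (1/2) * 57/2 * (70 - 13)
CS = (1/2) * 57/2 * 57 = 3249/4

3249/4


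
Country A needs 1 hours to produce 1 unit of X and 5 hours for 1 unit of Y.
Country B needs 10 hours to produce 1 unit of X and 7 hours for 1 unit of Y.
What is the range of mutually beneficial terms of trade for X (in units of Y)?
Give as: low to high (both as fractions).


Opportunity cost of X for Country A = hours_X / hours_Y = 1/5 = 1/5 units of Y
Opportunity cost of X for Country B = hours_X / hours_Y = 10/7 = 10/7 units of Y
Terms of trade must be between the two opportunity costs.
Range: 1/5 to 10/7

1/5 to 10/7


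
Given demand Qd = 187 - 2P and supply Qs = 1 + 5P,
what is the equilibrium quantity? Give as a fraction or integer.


First find equilibrium price:
187 - 2P = 1 + 5P
P* = 186/7 = 186/7
Then substitute into demand:
Q* = 187 - 2 * 186/7 = 937/7

937/7


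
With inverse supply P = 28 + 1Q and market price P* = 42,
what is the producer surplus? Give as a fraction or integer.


Minimum supply price (at Q=0): P_min = 28
Quantity supplied at P* = 42:
Q* = (42 - 28)/1 = 14
PS = (1/2) * Q* * (P* - P_min)
PS = (1/2) * 14 * (42 - 28)
PS = (1/2) * 14 * 14 = 98

98


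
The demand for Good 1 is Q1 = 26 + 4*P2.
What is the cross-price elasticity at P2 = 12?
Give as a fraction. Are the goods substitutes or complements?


dQ1/dP2 = 4
At P2 = 12: Q1 = 26 + 4*12 = 74
Exy = (dQ1/dP2)(P2/Q1) = 4 * 12 / 74 = 24/37
Since Exy > 0, the goods are substitutes.

24/37 (substitutes)


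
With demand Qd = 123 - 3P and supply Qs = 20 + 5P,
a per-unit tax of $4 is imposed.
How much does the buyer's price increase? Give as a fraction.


With a per-unit tax, the buyer's price increase depends on relative slopes.
Supply slope: d = 5, Demand slope: b = 3
Buyer's price increase = d * tax / (b + d)
= 5 * 4 / (3 + 5)
= 20 / 8 = 5/2

5/2


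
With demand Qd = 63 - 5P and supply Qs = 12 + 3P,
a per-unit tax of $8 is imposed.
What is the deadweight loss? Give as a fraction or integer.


Pre-tax equilibrium quantity: Q* = 249/8
Post-tax equilibrium quantity: Q_tax = 129/8
Reduction in quantity: Q* - Q_tax = 15
DWL = (1/2) * tax * (Q* - Q_tax)
DWL = (1/2) * 8 * 15 = 60

60


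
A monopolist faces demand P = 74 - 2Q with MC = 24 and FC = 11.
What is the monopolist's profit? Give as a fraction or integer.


MR = MC: 74 - 4Q = 24
Q* = 25/2
P* = 74 - 2*25/2 = 49
Profit = (P* - MC)*Q* - FC
= (49 - 24)*25/2 - 11
= 25*25/2 - 11
= 625/2 - 11 = 603/2

603/2


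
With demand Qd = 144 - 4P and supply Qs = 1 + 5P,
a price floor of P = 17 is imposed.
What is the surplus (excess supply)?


At P = 17:
Qd = 144 - 4*17 = 76
Qs = 1 + 5*17 = 86
Surplus = Qs - Qd = 86 - 76 = 10

10


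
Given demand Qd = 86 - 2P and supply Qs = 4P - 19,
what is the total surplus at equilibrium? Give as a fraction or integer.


Find equilibrium: 86 - 2P = 4P - 19
86 + 19 = 6P
P* = 105/6 = 35/2
Q* = 4*35/2 - 19 = 51
Inverse demand: P = 43 - Q/2, so P_max = 43
Inverse supply: P = 19/4 + Q/4, so P_min = 19/4
CS = (1/2) * 51 * (43 - 35/2) = 2601/4
PS = (1/2) * 51 * (35/2 - 19/4) = 2601/8
TS = CS + PS = 2601/4 + 2601/8 = 7803/8

7803/8


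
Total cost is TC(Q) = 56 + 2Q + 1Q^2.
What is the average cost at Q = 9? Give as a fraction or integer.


TC(9) = 56 + 2*9 + 1*9^2
TC(9) = 56 + 18 + 81 = 155
AC = TC/Q = 155/9 = 155/9

155/9


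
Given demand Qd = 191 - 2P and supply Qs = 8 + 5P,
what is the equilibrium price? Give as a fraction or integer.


At equilibrium, Qd = Qs.
191 - 2P = 8 + 5P
191 - 8 = 2P + 5P
183 = 7P
P* = 183/7 = 183/7

183/7


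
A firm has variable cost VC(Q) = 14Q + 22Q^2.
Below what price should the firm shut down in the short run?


AVC(Q) = VC(Q)/Q = 14 + 22Q
AVC is increasing in Q, so minimum AVC is at Q -> 0+.
Min AVC = 14
The firm should shut down if P < 14.

14


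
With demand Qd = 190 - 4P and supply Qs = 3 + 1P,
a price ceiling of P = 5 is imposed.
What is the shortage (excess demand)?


At P = 5:
Qd = 190 - 4*5 = 170
Qs = 3 + 1*5 = 8
Shortage = Qd - Qs = 170 - 8 = 162

162


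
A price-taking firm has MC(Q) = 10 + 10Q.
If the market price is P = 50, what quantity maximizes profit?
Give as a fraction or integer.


In perfect competition, profit is maximized where P = MC.
50 = 10 + 10Q
40 = 10Q
Q* = 40/10 = 4

4


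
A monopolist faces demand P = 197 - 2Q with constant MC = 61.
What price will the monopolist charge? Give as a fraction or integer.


MR = 197 - 4Q
Set MR = MC: 197 - 4Q = 61
Q* = 34
Substitute into demand:
P* = 197 - 2*34 = 129

129


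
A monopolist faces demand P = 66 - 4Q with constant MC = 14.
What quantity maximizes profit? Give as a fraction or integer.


TR = P*Q = (66 - 4Q)Q = 66Q - 4Q^2
MR = dTR/dQ = 66 - 8Q
Set MR = MC:
66 - 8Q = 14
52 = 8Q
Q* = 52/8 = 13/2

13/2


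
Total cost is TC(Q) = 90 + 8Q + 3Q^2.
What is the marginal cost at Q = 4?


MC = dTC/dQ = 8 + 2*3*Q
At Q = 4:
MC = 8 + 6*4
MC = 8 + 24 = 32

32


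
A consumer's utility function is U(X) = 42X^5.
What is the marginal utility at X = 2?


MU = dU/dX = 42*5*X^(5-1)
MU = 210*X^4
At X = 2:
MU = 210 * 2^4
MU = 210 * 16 = 3360

3360


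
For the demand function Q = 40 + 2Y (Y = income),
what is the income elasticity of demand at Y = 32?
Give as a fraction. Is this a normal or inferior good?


dQ/dY = 2
At Y = 32: Q = 40 + 2*32 = 104
Ey = (dQ/dY)(Y/Q) = 2 * 32 / 104 = 8/13
Since Ey > 0, this is a normal good.

8/13 (normal good)


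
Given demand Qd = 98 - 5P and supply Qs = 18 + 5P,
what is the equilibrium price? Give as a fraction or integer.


At equilibrium, Qd = Qs.
98 - 5P = 18 + 5P
98 - 18 = 5P + 5P
80 = 10P
P* = 80/10 = 8

8


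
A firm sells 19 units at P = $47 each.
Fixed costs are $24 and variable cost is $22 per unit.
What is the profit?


Total Revenue = P * Q = 47 * 19 = $893
Total Cost = FC + VC*Q = 24 + 22*19 = $442
Profit = TR - TC = 893 - 442 = $451

$451


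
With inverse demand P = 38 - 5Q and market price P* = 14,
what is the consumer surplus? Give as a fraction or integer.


Maximum willingness to pay (at Q=0): P_max = 38
Quantity demanded at P* = 14:
Q* = (38 - 14)/5 = 24/5
CS = (1/2) * Q* * (P_max - P*)
CS = (1/2) * 24/5 * (38 - 14)
CS = (1/2) * 24/5 * 24 = 288/5

288/5


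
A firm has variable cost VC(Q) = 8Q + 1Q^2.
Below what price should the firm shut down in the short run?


AVC(Q) = VC(Q)/Q = 8 + 1Q
AVC is increasing in Q, so minimum AVC is at Q -> 0+.
Min AVC = 8
The firm should shut down if P < 8.

8


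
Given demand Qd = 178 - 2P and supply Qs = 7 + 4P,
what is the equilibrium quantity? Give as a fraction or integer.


First find equilibrium price:
178 - 2P = 7 + 4P
P* = 171/6 = 57/2
Then substitute into demand:
Q* = 178 - 2 * 57/2 = 121

121


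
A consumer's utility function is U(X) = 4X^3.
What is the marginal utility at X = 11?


MU = dU/dX = 4*3*X^(3-1)
MU = 12*X^2
At X = 11:
MU = 12 * 11^2
MU = 12 * 121 = 1452

1452


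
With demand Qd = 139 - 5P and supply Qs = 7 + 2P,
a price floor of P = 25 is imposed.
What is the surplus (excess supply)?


At P = 25:
Qd = 139 - 5*25 = 14
Qs = 7 + 2*25 = 57
Surplus = Qs - Qd = 57 - 14 = 43

43


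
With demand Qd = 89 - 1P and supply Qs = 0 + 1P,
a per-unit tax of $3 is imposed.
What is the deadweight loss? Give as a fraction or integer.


Pre-tax equilibrium quantity: Q* = 89/2
Post-tax equilibrium quantity: Q_tax = 43
Reduction in quantity: Q* - Q_tax = 3/2
DWL = (1/2) * tax * (Q* - Q_tax)
DWL = (1/2) * 3 * 3/2 = 9/4

9/4


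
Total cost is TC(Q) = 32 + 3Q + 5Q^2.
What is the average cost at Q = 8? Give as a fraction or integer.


TC(8) = 32 + 3*8 + 5*8^2
TC(8) = 32 + 24 + 320 = 376
AC = TC/Q = 376/8 = 47

47


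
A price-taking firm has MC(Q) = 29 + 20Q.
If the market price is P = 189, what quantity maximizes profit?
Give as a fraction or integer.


In perfect competition, profit is maximized where P = MC.
189 = 29 + 20Q
160 = 20Q
Q* = 160/20 = 8

8


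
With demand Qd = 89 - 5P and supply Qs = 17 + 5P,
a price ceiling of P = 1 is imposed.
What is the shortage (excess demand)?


At P = 1:
Qd = 89 - 5*1 = 84
Qs = 17 + 5*1 = 22
Shortage = Qd - Qs = 84 - 22 = 62

62


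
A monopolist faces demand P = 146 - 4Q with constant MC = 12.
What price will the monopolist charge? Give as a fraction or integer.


MR = 146 - 8Q
Set MR = MC: 146 - 8Q = 12
Q* = 67/4
Substitute into demand:
P* = 146 - 4*67/4 = 79

79


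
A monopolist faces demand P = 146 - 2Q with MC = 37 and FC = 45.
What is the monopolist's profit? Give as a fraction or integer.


MR = MC: 146 - 4Q = 37
Q* = 109/4
P* = 146 - 2*109/4 = 183/2
Profit = (P* - MC)*Q* - FC
= (183/2 - 37)*109/4 - 45
= 109/2*109/4 - 45
= 11881/8 - 45 = 11521/8

11521/8


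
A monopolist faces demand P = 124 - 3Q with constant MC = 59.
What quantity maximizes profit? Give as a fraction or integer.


TR = P*Q = (124 - 3Q)Q = 124Q - 3Q^2
MR = dTR/dQ = 124 - 6Q
Set MR = MC:
124 - 6Q = 59
65 = 6Q
Q* = 65/6 = 65/6

65/6


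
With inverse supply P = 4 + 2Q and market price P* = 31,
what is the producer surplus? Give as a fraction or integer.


Minimum supply price (at Q=0): P_min = 4
Quantity supplied at P* = 31:
Q* = (31 - 4)/2 = 27/2
PS = (1/2) * Q* * (P* - P_min)
PS = (1/2) * 27/2 * (31 - 4)
PS = (1/2) * 27/2 * 27 = 729/4

729/4


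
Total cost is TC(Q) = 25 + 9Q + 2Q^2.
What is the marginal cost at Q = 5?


MC = dTC/dQ = 9 + 2*2*Q
At Q = 5:
MC = 9 + 4*5
MC = 9 + 20 = 29

29


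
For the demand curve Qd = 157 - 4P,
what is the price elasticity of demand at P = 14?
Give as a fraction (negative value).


dQ/dP = -4
At P = 14: Q = 157 - 4*14 = 101
E = (dQ/dP)(P/Q) = (-4)(14/101) = -56/101

-56/101


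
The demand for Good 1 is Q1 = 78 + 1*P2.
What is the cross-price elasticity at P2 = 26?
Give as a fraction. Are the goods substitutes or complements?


dQ1/dP2 = 1
At P2 = 26: Q1 = 78 + 1*26 = 104
Exy = (dQ1/dP2)(P2/Q1) = 1 * 26 / 104 = 1/4
Since Exy > 0, the goods are substitutes.

1/4 (substitutes)


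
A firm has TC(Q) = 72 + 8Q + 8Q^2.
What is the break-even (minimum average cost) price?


AC(Q) = 72/Q + 8 + 8Q
To minimize: dAC/dQ = -72/Q^2 + 8 = 0
Q^2 = 72/8 = 9
Q* = 3
Min AC = 72/3 + 8 + 8*3
Min AC = 24 + 8 + 24 = 56

56


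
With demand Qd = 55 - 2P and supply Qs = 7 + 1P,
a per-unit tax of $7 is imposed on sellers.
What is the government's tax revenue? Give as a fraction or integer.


With tax on sellers, new supply: Qs' = 7 + 1(P - 7)
= 0 + 1P
New equilibrium quantity:
Q_new = 55/3
Tax revenue = tax * Q_new = 7 * 55/3 = 385/3

385/3


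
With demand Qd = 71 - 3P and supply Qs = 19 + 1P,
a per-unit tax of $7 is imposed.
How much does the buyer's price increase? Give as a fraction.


With a per-unit tax, the buyer's price increase depends on relative slopes.
Supply slope: d = 1, Demand slope: b = 3
Buyer's price increase = d * tax / (b + d)
= 1 * 7 / (3 + 1)
= 7 / 4 = 7/4

7/4


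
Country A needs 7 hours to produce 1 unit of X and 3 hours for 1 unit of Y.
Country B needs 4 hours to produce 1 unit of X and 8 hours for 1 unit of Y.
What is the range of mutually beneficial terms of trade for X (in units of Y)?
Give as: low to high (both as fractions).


Opportunity cost of X for Country A = hours_X / hours_Y = 7/3 = 7/3 units of Y
Opportunity cost of X for Country B = hours_X / hours_Y = 4/8 = 1/2 units of Y
Terms of trade must be between the two opportunity costs.
Range: 1/2 to 7/3

1/2 to 7/3


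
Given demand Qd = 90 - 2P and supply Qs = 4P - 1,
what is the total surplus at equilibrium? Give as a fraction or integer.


Find equilibrium: 90 - 2P = 4P - 1
90 + 1 = 6P
P* = 91/6 = 91/6
Q* = 4*91/6 - 1 = 179/3
Inverse demand: P = 45 - Q/2, so P_max = 45
Inverse supply: P = 1/4 + Q/4, so P_min = 1/4
CS = (1/2) * 179/3 * (45 - 91/6) = 32041/36
PS = (1/2) * 179/3 * (91/6 - 1/4) = 32041/72
TS = CS + PS = 32041/36 + 32041/72 = 32041/24

32041/24


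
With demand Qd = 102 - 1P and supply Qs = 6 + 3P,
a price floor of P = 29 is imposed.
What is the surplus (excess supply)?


At P = 29:
Qd = 102 - 1*29 = 73
Qs = 6 + 3*29 = 93
Surplus = Qs - Qd = 93 - 73 = 20

20


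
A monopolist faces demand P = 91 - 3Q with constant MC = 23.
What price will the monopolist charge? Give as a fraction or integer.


MR = 91 - 6Q
Set MR = MC: 91 - 6Q = 23
Q* = 34/3
Substitute into demand:
P* = 91 - 3*34/3 = 57

57


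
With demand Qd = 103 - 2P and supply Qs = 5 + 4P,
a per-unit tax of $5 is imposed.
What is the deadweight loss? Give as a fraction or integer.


Pre-tax equilibrium quantity: Q* = 211/3
Post-tax equilibrium quantity: Q_tax = 191/3
Reduction in quantity: Q* - Q_tax = 20/3
DWL = (1/2) * tax * (Q* - Q_tax)
DWL = (1/2) * 5 * 20/3 = 50/3

50/3


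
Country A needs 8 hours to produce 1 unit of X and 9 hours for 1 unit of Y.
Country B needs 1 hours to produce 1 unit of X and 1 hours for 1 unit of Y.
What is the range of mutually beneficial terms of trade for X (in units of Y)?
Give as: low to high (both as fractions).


Opportunity cost of X for Country A = hours_X / hours_Y = 8/9 = 8/9 units of Y
Opportunity cost of X for Country B = hours_X / hours_Y = 1/1 = 1 units of Y
Terms of trade must be between the two opportunity costs.
Range: 8/9 to 1

8/9 to 1


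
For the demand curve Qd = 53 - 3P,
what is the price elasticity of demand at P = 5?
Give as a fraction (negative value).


dQ/dP = -3
At P = 5: Q = 53 - 3*5 = 38
E = (dQ/dP)(P/Q) = (-3)(5/38) = -15/38

-15/38


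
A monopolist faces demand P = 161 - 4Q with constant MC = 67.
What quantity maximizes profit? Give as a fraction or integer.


TR = P*Q = (161 - 4Q)Q = 161Q - 4Q^2
MR = dTR/dQ = 161 - 8Q
Set MR = MC:
161 - 8Q = 67
94 = 8Q
Q* = 94/8 = 47/4

47/4


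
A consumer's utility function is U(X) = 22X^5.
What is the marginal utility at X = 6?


MU = dU/dX = 22*5*X^(5-1)
MU = 110*X^4
At X = 6:
MU = 110 * 6^4
MU = 110 * 1296 = 142560

142560


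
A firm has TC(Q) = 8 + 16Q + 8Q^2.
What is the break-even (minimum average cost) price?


AC(Q) = 8/Q + 16 + 8Q
To minimize: dAC/dQ = -8/Q^2 + 8 = 0
Q^2 = 8/8 = 1
Q* = 1
Min AC = 8/1 + 16 + 8*1
Min AC = 8 + 16 + 8 = 32

32


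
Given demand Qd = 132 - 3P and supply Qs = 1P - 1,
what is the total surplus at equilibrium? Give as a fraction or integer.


Find equilibrium: 132 - 3P = 1P - 1
132 + 1 = 4P
P* = 133/4 = 133/4
Q* = 1*133/4 - 1 = 129/4
Inverse demand: P = 44 - Q/3, so P_max = 44
Inverse supply: P = 1 + Q/1, so P_min = 1
CS = (1/2) * 129/4 * (44 - 133/4) = 5547/32
PS = (1/2) * 129/4 * (133/4 - 1) = 16641/32
TS = CS + PS = 5547/32 + 16641/32 = 5547/8

5547/8


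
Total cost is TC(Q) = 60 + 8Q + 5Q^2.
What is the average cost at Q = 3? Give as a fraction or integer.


TC(3) = 60 + 8*3 + 5*3^2
TC(3) = 60 + 24 + 45 = 129
AC = TC/Q = 129/3 = 43

43


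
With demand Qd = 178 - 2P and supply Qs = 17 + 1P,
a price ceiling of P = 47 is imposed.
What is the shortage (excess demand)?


At P = 47:
Qd = 178 - 2*47 = 84
Qs = 17 + 1*47 = 64
Shortage = Qd - Qs = 84 - 64 = 20

20


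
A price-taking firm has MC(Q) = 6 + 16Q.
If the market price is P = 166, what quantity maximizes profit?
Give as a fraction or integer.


In perfect competition, profit is maximized where P = MC.
166 = 6 + 16Q
160 = 16Q
Q* = 160/16 = 10

10


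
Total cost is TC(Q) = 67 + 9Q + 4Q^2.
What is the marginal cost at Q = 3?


MC = dTC/dQ = 9 + 2*4*Q
At Q = 3:
MC = 9 + 8*3
MC = 9 + 24 = 33

33


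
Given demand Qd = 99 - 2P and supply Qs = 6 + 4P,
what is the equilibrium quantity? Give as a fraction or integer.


First find equilibrium price:
99 - 2P = 6 + 4P
P* = 93/6 = 31/2
Then substitute into demand:
Q* = 99 - 2 * 31/2 = 68

68


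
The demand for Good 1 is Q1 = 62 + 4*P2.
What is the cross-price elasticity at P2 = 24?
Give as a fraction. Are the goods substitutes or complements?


dQ1/dP2 = 4
At P2 = 24: Q1 = 62 + 4*24 = 158
Exy = (dQ1/dP2)(P2/Q1) = 4 * 24 / 158 = 48/79
Since Exy > 0, the goods are substitutes.

48/79 (substitutes)


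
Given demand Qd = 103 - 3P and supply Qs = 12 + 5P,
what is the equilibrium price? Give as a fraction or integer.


At equilibrium, Qd = Qs.
103 - 3P = 12 + 5P
103 - 12 = 3P + 5P
91 = 8P
P* = 91/8 = 91/8

91/8


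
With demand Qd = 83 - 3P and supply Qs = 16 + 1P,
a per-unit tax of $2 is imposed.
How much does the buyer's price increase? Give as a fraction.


With a per-unit tax, the buyer's price increase depends on relative slopes.
Supply slope: d = 1, Demand slope: b = 3
Buyer's price increase = d * tax / (b + d)
= 1 * 2 / (3 + 1)
= 2 / 4 = 1/2

1/2


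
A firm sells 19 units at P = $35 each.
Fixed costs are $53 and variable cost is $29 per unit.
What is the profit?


Total Revenue = P * Q = 35 * 19 = $665
Total Cost = FC + VC*Q = 53 + 29*19 = $604
Profit = TR - TC = 665 - 604 = $61

$61


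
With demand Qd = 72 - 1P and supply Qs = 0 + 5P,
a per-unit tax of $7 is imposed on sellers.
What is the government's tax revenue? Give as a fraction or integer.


With tax on sellers, new supply: Qs' = 0 + 5(P - 7)
= 5P - 35
New equilibrium quantity:
Q_new = 325/6
Tax revenue = tax * Q_new = 7 * 325/6 = 2275/6

2275/6


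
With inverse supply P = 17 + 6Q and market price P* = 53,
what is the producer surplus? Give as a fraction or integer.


Minimum supply price (at Q=0): P_min = 17
Quantity supplied at P* = 53:
Q* = (53 - 17)/6 = 6
PS = (1/2) * Q* * (P* - P_min)
PS = (1/2) * 6 * (53 - 17)
PS = (1/2) * 6 * 36 = 108

108


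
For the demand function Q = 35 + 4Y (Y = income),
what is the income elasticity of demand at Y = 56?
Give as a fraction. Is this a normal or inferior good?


dQ/dY = 4
At Y = 56: Q = 35 + 4*56 = 259
Ey = (dQ/dY)(Y/Q) = 4 * 56 / 259 = 32/37
Since Ey > 0, this is a normal good.

32/37 (normal good)


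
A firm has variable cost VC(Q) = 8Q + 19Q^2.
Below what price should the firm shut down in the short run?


AVC(Q) = VC(Q)/Q = 8 + 19Q
AVC is increasing in Q, so minimum AVC is at Q -> 0+.
Min AVC = 8
The firm should shut down if P < 8.

8


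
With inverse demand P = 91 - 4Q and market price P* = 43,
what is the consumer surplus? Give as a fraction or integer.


Maximum willingness to pay (at Q=0): P_max = 91
Quantity demanded at P* = 43:
Q* = (91 - 43)/4 = 12
CS = (1/2) * Q* * (P_max - P*)
CS = (1/2) * 12 * (91 - 43)
CS = (1/2) * 12 * 48 = 288

288


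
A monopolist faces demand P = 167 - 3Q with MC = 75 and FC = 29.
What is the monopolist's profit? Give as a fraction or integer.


MR = MC: 167 - 6Q = 75
Q* = 46/3
P* = 167 - 3*46/3 = 121
Profit = (P* - MC)*Q* - FC
= (121 - 75)*46/3 - 29
= 46*46/3 - 29
= 2116/3 - 29 = 2029/3

2029/3


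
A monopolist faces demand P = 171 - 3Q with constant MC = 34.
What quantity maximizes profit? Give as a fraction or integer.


TR = P*Q = (171 - 3Q)Q = 171Q - 3Q^2
MR = dTR/dQ = 171 - 6Q
Set MR = MC:
171 - 6Q = 34
137 = 6Q
Q* = 137/6 = 137/6

137/6


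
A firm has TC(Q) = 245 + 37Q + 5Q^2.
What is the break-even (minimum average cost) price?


AC(Q) = 245/Q + 37 + 5Q
To minimize: dAC/dQ = -245/Q^2 + 5 = 0
Q^2 = 245/5 = 49
Q* = 7
Min AC = 245/7 + 37 + 5*7
Min AC = 35 + 37 + 35 = 107

107


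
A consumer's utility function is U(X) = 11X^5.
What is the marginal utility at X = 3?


MU = dU/dX = 11*5*X^(5-1)
MU = 55*X^4
At X = 3:
MU = 55 * 3^4
MU = 55 * 81 = 4455

4455


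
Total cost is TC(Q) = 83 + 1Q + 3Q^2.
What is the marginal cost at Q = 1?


MC = dTC/dQ = 1 + 2*3*Q
At Q = 1:
MC = 1 + 6*1
MC = 1 + 6 = 7

7


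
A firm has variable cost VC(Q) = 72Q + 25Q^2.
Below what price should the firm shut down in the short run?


AVC(Q) = VC(Q)/Q = 72 + 25Q
AVC is increasing in Q, so minimum AVC is at Q -> 0+.
Min AVC = 72
The firm should shut down if P < 72.

72


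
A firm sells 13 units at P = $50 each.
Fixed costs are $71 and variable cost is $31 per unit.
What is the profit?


Total Revenue = P * Q = 50 * 13 = $650
Total Cost = FC + VC*Q = 71 + 31*13 = $474
Profit = TR - TC = 650 - 474 = $176

$176


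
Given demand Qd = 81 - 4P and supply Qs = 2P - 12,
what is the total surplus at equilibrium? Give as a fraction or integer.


Find equilibrium: 81 - 4P = 2P - 12
81 + 12 = 6P
P* = 93/6 = 31/2
Q* = 2*31/2 - 12 = 19
Inverse demand: P = 81/4 - Q/4, so P_max = 81/4
Inverse supply: P = 6 + Q/2, so P_min = 6
CS = (1/2) * 19 * (81/4 - 31/2) = 361/8
PS = (1/2) * 19 * (31/2 - 6) = 361/4
TS = CS + PS = 361/8 + 361/4 = 1083/8

1083/8


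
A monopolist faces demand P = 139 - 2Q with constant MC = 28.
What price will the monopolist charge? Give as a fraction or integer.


MR = 139 - 4Q
Set MR = MC: 139 - 4Q = 28
Q* = 111/4
Substitute into demand:
P* = 139 - 2*111/4 = 167/2

167/2


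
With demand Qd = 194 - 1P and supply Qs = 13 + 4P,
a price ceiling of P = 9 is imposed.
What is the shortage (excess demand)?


At P = 9:
Qd = 194 - 1*9 = 185
Qs = 13 + 4*9 = 49
Shortage = Qd - Qs = 185 - 49 = 136

136


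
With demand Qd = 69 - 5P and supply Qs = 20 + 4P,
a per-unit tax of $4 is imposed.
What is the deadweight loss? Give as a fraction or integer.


Pre-tax equilibrium quantity: Q* = 376/9
Post-tax equilibrium quantity: Q_tax = 296/9
Reduction in quantity: Q* - Q_tax = 80/9
DWL = (1/2) * tax * (Q* - Q_tax)
DWL = (1/2) * 4 * 80/9 = 160/9

160/9


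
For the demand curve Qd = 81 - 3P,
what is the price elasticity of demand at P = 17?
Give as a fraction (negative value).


dQ/dP = -3
At P = 17: Q = 81 - 3*17 = 30
E = (dQ/dP)(P/Q) = (-3)(17/30) = -17/10

-17/10
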